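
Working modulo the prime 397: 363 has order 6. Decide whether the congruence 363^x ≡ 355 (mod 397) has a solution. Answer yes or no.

no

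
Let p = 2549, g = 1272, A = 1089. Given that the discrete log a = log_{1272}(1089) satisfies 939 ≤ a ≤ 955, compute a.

948

Compute 1272^939 mod 2549 = 27, then multiply by 1272 repeatedly:
  1272^939=27  1272^940=1207  1272^941=806  1272^942=534  1272^943=1214
  1272^944=2063  1272^945=1215  1272^946=786  1272^947=584  1272^948=1089
Found 1089 at exponent 948.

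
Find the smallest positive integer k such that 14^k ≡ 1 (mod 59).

The order of 14 must divide p − 1 = 58 = 2 · 29.
Divisors: 1, 2, 29, 58.
Check each in increasing order: 14^1 ≡ 14;  14^2 ≡ 19;  14^29 ≡ 58;  14^58 ≡ 1.
Smallest exponent giving 1 is 58.

58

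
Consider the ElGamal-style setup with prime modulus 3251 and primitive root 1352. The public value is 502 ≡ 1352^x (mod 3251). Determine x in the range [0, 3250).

2219

Baby-step giant-step with m = ceil(sqrt(3250)) = 58.
Baby table (1352^j mod 3251 for j=0..57):
  0:1  1:1352  2:842  3:534  4:246  5:990  6:2319  7:1324
  8:1998  9:2966  10:1549  11:604  12:607  13:1412  14:687  15:2289
  16:3027  17:2746  18:3201  19:671  20:163  21:2559  22:704  23:2516
  24:1086  25:2071  26:881  27:1246  28:574  29:2310  30:2160  31:922
  32:1411  33:2586  34:1447  35:2493  36:2500  37:2211  38:1603  39:2090
  40:561  41:989  42:967  43:482  44:1464  45:2720  46:559  47:1536
  48:2534  49:2665  50:972  51:740  52:2423  53:2139  54:1789  55:3235
  56:1125  57:2783
Giant step factor: 1352^(-58) ≡ 2689 (mod 3251).
Scan 502·2689^i mod 3251 for i = 0, 1, …:
  i=0: 502   i=1: 713   i=2: 2418   i=3: 2
  i=4: 2127   i=5: 994   i=6: 544   i=7: 3117
  i=8: 535   i=9: 1673     …   i=37: 800
  i=38: 2289
Match at i=38, j=15: x = 38·58 + 15 = 2219.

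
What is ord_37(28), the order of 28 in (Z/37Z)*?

The order of 28 must divide p − 1 = 36 = 2^2 · 3^2.
Divisors: 1, 2, 3, 4, 6, 9, 12, 18, 36.
Check each in increasing order: 28^1 ≡ 28;  28^2 ≡ 7;  28^3 ≡ 11;  28^4 ≡ 12;  28^6 ≡ 10;  28^9 ≡ 36;  28^12 ≡ 26;  28^18 ≡ 1.
Smallest exponent giving 1 is 18.

18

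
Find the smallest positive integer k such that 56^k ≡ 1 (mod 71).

70

The order of 56 must divide p − 1 = 70 = 2 · 5 · 7.
Divisors: 1, 2, 5, 7, 10, 14, 35, 70.
Check each in increasing order: 56^1 ≡ 56;  56^2 ≡ 12;  56^5 ≡ 41;  56^7 ≡ 66;  56^10 ≡ 48;  56^14 ≡ 25;  56^35 ≡ 70;  56^70 ≡ 1.
Smallest exponent giving 1 is 70.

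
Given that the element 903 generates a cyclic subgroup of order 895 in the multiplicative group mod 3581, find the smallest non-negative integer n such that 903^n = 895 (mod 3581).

482

Baby-step giant-step with m = ceil(sqrt(895)) = 30.
Baby table (903^j mod 3581 for j=0..29):
  0:1  1:903  2:2522  3:3431  4:628  5:1286  6:1014  7:2487
  8:474  9:1883  10:2955  11:520  12:449  13:794  14:782  15:689
  16:2654  17:873  18:499  19:2972  20:1547  21:351  22:1825  23:715
  24:1065  25:1987  26:180  27:1395  28:2754  29:1648
Giant step factor: 903^(-30) ≡ 2042 (mod 3581).
Scan 895·2042^i mod 3581 for i = 0, 1, …:
  i=0: 895   i=1: 1280   i=2: 3211   i=3: 51
  i=4: 293   i=5: 279   i=6: 339   i=7: 1105
  i=8: 380   i=9: 2464     …   i=15: 3470
  i=16: 2522
Match at i=16, j=2: n = 16·30 + 2 = 482.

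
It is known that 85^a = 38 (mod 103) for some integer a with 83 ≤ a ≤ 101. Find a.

98

Compute 85^83 mod 103 = 45, then multiply by 85 repeatedly:
  85^83=45  85^84=14  85^85=57  85^86=4  85^87=31
  85^88=60  85^89=53  85^90=76  85^91=74  85^92=7
  85^93=80  85^94=2  85^95=67  85^96=30  85^97=78
  85^98=38
Found 38 at exponent 98.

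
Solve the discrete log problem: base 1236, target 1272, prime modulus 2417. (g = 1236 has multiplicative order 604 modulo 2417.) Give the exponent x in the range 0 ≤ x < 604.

86

Baby-step giant-step with m = ceil(sqrt(604)) = 25.
Baby table (1236^j mod 2417 for j=0..24):
  0:1  1:1236  2:152  3:1763  4:1351  5:2106  6:2324  7:1068
  8:366  9:397  10:41  11:2336  12:1398  13:2190  14:2217  15:1751
  16:1021  17:282  18:504  19:1775  20:1681  21:1513  22:1727  23:361
  24:1468
Giant step factor: 1236^(-25) ≡ 753 (mod 2417).
Scan 1272·753^i mod 2417 for i = 0, 1, …:
  i=0: 1272   i=1: 684   i=2: 231   i=3: 2336
Match at i=3, j=11: x = 3·25 + 11 = 86.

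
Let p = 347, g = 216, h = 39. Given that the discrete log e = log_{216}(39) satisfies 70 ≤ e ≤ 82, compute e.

Compute 216^70 mod 347 = 114, then multiply by 216 repeatedly:
  216^70=114  216^71=334  216^72=315  216^73=28  216^74=149
  216^75=260  216^76=293  216^77=134  216^78=143  216^79=5
  216^80=39
Found 39 at exponent 80.

80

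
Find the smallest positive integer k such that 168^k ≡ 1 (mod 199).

198

The order of 168 must divide p − 1 = 198 = 2 · 3^2 · 11.
Divisors: 1, 2, 3, 6, 9, 11, 18, 22, 33, 66, 99, 198.
Check each in increasing order: 168^1 ≡ 168;  168^2 ≡ 165;  168^3 ≡ 59;  168^6 ≡ 98;  168^9 ≡ 11;  168^11 ≡ 24;  168^18 ≡ 121;  168^22 ≡ 178;  168^33 ≡ 93;  168^66 ≡ 92;  168^99 ≡ 198;  168^198 ≡ 1.
Smallest exponent giving 1 is 198.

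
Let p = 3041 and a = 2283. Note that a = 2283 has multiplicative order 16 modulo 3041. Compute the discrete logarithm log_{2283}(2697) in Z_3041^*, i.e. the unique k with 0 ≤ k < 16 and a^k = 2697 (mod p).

11

Successive powers of 2283 modulo 3041:
  2283^0=1  2283^1=2283  2283^2=2856  2283^3=344  2283^4=774  2283^5=221
  2283^6=2778  2283^7=1689  2283^8=3040  2283^9=758  2283^10=185  2283^11=2697
So 2283^11 ≡ 2697 (mod 3041), giving k = 11.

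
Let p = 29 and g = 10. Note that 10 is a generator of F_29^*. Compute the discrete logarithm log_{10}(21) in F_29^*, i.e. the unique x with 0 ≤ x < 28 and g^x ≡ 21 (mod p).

19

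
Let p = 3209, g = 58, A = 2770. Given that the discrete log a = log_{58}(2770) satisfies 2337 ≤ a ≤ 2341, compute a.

Compute 58^2337 mod 3209 = 2770, then multiply by 58 repeatedly:
  58^2337=2770
Found 2770 at exponent 2337.

2337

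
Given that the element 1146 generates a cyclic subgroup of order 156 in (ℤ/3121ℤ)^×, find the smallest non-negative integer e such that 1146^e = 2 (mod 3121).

89

Baby-step giant-step with m = ceil(sqrt(156)) = 13.
Baby table (1146^j mod 3121 for j=0..12):
  0:1  1:1146  2:2496  3:1580  4:500  5:1857  6:2721  7:387
  8:320  9:1563  10:2865  11:3119  12:829
Giant step factor: 1146^(-13) ≡ 1171 (mod 3121).
Scan 2·1171^i mod 3121 for i = 0, 1, …:
  i=0: 2   i=1: 2342   i=2: 2244   i=3: 2963
  i=4: 2242   i=5: 621   i=6: 3119
Match at i=6, j=11: e = 6·13 + 11 = 89.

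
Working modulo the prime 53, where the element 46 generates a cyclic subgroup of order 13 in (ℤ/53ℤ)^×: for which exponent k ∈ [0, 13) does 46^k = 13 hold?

Successive powers of 46 modulo 53:
  46^0=1  46^1=46  46^2=49  46^3=28  46^4=16  46^5=47
  46^6=42  46^7=24  46^8=44  46^9=10  46^10=36  46^11=13
So 46^11 ≡ 13 (mod 53), giving k = 11.

11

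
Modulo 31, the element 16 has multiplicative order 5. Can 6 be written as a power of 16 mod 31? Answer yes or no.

⟨16⟩ has order 5; its elements mod 31 are {1, 2, 4, 8, 16}.
6 is not in this set.

no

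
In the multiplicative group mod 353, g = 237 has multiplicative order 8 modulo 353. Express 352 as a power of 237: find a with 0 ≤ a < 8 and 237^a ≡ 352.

4

Successive powers of 237 modulo 353:
  237^0=1  237^1=237  237^2=42  237^3=70  237^4=352
So 237^4 ≡ 352 (mod 353), giving a = 4.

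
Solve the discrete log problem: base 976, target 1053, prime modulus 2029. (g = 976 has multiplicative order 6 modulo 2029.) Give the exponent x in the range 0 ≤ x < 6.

Successive powers of 976 modulo 2029:
  976^0=1  976^1=976  976^2=975  976^3=2028  976^4=1053
So 976^4 ≡ 1053 (mod 2029), giving x = 4.

4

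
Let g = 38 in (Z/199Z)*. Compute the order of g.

198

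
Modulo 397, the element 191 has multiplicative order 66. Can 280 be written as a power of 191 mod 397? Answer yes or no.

280 ∈ ⟨191⟩ iff 280^66 ≡ 1 (mod 397), since |⟨191⟩| = 66.
280^66 mod 397 = 396.
Since 396 ≠ 1, 280 does not lie in the subgroup.

no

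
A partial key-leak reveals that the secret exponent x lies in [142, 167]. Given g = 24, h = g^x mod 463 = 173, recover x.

146

Compute 24^142 mod 463 = 417, then multiply by 24 repeatedly:
  24^142=417  24^143=285  24^144=358  24^145=258  24^146=173
Found 173 at exponent 146.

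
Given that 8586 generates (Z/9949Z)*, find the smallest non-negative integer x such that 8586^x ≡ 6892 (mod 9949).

1262

Baby-step giant-step with m = ceil(sqrt(9948)) = 100.
Baby table (8586^j mod 9949 for j=0..99):
  0:1  1:8586  2:7255  3:741  4:4815  5:3495  6:1886  7:6173
  8:3055  9:4666  10:7602  11:5332  12:5203  13:1948  14:1259  15:5160
  16:863  17:7662  18:3144  19:2747  20:6612  21:1638  22:5931  23:4584
  24:9929  25:7362  26:4135  27:5078  28:3190  29:9692  30:2076  31:5877
  32:8543  33:6170  34:7144  35:2799  36:5379  37:836  38:4667  39:6239
  40:2638  41:5944  42:6763  43:4754  44:7046  45:7036  46:768  47:7810
  48:400  49:1995  50:6841  51:7879  52:5843  53:5140  54:8225  55:1848
  56:8222  57:5937  58:6355  59:3714  60:1859  61:3178  62:6150  63:4557
  64:6934  65:508  66:4026  67:4410  68:8315  69:8515  70:4538  71:2984
  72:1949  73:9845  74:2466  75:1604  76:2528  77:6639  78:4633  79:2836
  80:4693  81:648  82:2237  83:5312  84:2616  85:6083  86:6337  87:8350
  88:606  89:9738  90:9021  91:1341  92:2833  93:8782  94:8730  95:14
  96:816  97:2080  98:425  99:7716
Giant step factor: 8586^(-100) ≡ 3650 (mod 9949).
Scan 6892·3650^i mod 9949 for i = 0, 1, …:
  i=0: 6892   i=1: 4728   i=2: 5634   i=3: 9466
  i=4: 7972   i=5: 6924   i=6: 2140   i=7: 1035
  i=8: 7079   i=9: 797   i=10: 3942   i=11: 2046
  i=12: 6150
Match at i=12, j=62: x = 12·100 + 62 = 1262.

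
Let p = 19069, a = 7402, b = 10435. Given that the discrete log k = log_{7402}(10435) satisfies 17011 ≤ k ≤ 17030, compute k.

17025

Compute 7402^17011 mod 19069 = 9767, then multiply by 7402 repeatedly:
  7402^17011=9767  7402^17012=4755  7402^17013=14205  7402^17014=18013  7402^17015=1778
  7402^17016=3146  7402^17017=3443  7402^17018=8902  7402^17019=9209  7402^17020=12412
  7402^17021=18251  7402^17022=9106  7402^17023=12766  7402^17024=7037  7402^17025=10435
Found 10435 at exponent 17025.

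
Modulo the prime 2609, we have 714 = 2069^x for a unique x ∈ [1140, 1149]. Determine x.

Compute 2069^1140 mod 2609 = 714, then multiply by 2069 repeatedly:
  2069^1140=714
Found 714 at exponent 1140.

1140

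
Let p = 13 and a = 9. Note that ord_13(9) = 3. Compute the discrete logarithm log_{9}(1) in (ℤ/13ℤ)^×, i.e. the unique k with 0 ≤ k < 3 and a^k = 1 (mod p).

0

Successive powers of 9 modulo 13:
  9^0=1
So 9^0 ≡ 1 (mod 13), giving k = 0.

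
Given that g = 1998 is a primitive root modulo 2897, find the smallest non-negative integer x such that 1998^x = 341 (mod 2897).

1880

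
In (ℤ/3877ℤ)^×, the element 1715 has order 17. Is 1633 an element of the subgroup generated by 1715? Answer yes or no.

⟨1715⟩ has order 17; its elements mod 3877 are {1, 403, 1039, 1200, 1401, 1633, 1715, 1764, 2283, 2342, 2438, 2459, 2852, 2886, 3190, 3452, 3835}.
1633 is in this set.

yes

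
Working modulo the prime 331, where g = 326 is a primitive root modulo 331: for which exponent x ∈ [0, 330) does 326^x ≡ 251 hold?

Baby-step giant-step with m = ceil(sqrt(330)) = 19.
Baby table (326^j mod 331 for j=0..18):
  0:1  1:326  2:25  3:206  4:294  5:185  6:68  7:322
  8:45  9:106  10:132  11:2  12:321  13:50  14:81  15:257
  16:39  17:136  18:313
Giant step factor: 326^(-19) ≡ 217 (mod 331).
Scan 251·217^i mod 331 for i = 0, 1, …:
  i=0: 251   i=1: 183   i=2: 322
Match at i=2, j=7: x = 2·19 + 7 = 45.

45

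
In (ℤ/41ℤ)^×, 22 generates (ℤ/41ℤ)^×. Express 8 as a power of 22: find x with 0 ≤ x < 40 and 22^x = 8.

22

Successive powers of 22 modulo 41:
  22^0=1  22^1=22  22^2=33  22^3=29  22^4=23  22^5=14
  22^6=21  22^7=11  22^8=37  22^9=35  22^10=32  22^11=7
  22^12=31  22^13=26  22^14=39  22^15=38  22^16=16  22^17=24
  22^18=36  22^19=13  22^20=40  22^21=19  22^22=8
So 22^22 ≡ 8 (mod 41), giving x = 22.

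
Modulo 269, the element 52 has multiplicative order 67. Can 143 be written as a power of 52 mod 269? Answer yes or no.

yes

143 ∈ ⟨52⟩ iff 143^67 ≡ 1 (mod 269), since |⟨52⟩| = 67.
143^67 mod 269 = 1.
Since 1 = 1, 143 lies in the subgroup.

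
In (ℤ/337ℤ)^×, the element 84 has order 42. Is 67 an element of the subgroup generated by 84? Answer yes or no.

no

67 ∈ ⟨84⟩ iff 67^42 ≡ 1 (mod 337), since |⟨84⟩| = 42.
67^42 mod 337 = 226.
Since 226 ≠ 1, 67 does not lie in the subgroup.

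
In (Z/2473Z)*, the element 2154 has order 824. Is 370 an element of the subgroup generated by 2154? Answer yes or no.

yes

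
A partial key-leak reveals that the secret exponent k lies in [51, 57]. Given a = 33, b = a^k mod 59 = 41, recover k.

52

Compute 33^51 mod 59 = 37, then multiply by 33 repeatedly:
  33^51=37  33^52=41
Found 41 at exponent 52.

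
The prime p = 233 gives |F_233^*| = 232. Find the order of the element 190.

The order of 190 must divide p − 1 = 232 = 2^3 · 29.
Divisors: 1, 2, 4, 8, 29, 58, 116, 232.
Check each in increasing order: 190^1 ≡ 190;  190^2 ≡ 218;  190^4 ≡ 225;  190^8 ≡ 64;  190^29 ≡ 12;  190^58 ≡ 144;  190^116 ≡ 232;  190^232 ≡ 1.
Smallest exponent giving 1 is 232.

232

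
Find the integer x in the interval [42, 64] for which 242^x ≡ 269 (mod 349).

60

Compute 242^42 mod 349 = 178, then multiply by 242 repeatedly:
  242^42=178  242^43=149  242^44=111  242^45=338  242^46=130
  242^47=50  242^48=234  242^49=90  242^50=142  242^51=162
  242^52=116  242^53=152  242^54=139  242^55=134  242^56=320
  242^57=311  242^58=227  242^59=141  242^60=269
Found 269 at exponent 60.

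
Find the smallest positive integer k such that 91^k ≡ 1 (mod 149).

148

The order of 91 must divide p − 1 = 148 = 2^2 · 37.
Divisors: 1, 2, 4, 37, 74, 148.
Check each in increasing order: 91^1 ≡ 91;  91^2 ≡ 86;  91^4 ≡ 95;  91^37 ≡ 44;  91^74 ≡ 148;  91^148 ≡ 1.
Smallest exponent giving 1 is 148.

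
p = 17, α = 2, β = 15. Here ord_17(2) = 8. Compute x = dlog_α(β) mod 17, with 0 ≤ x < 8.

Successive powers of 2 modulo 17:
  2^0=1  2^1=2  2^2=4  2^3=8  2^4=16  2^5=15
So 2^5 ≡ 15 (mod 17), giving x = 5.

5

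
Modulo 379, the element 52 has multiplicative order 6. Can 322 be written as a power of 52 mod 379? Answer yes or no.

⟨52⟩ has order 6; its elements mod 379 are {1, 51, 52, 327, 328, 378}.
322 is not in this set.

no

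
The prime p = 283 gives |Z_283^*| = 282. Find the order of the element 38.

The order of 38 must divide p − 1 = 282 = 2 · 3 · 47.
Divisors: 1, 2, 3, 6, 47, 94, 141, 282.
Check each in increasing order: 38^1 ≡ 38;  38^2 ≡ 29;  38^3 ≡ 253;  38^6 ≡ 51;  38^47 ≡ 1.
Smallest exponent giving 1 is 47.

47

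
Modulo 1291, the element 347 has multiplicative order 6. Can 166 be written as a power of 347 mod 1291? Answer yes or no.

no

166 ∈ ⟨347⟩ iff 166^6 ≡ 1 (mod 1291), since |⟨347⟩| = 6.
166^6 mod 1291 = 47.
Since 47 ≠ 1, 166 does not lie in the subgroup.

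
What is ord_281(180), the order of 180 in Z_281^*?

The order of 180 must divide p − 1 = 280 = 2^3 · 5 · 7.
Divisors: 1, 2, 4, 5, 7, 8, 10, 14, 20, 28, 35, 40, 56, 70, 140, 280.
Check each in increasing order: 180^1 ≡ 180;  180^2 ≡ 85;  180^4 ≡ 200;  180^5 ≡ 32;  180^7 ≡ 191;  180^8 ≡ 98;  180^10 ≡ 181;  180^14 ≡ 232;  180^20 ≡ 165;  180^28 ≡ 153;  180^35 ≡ 280;  180^40 ≡ 249;  180^56 ≡ 86;  180^70 ≡ 1.
Smallest exponent giving 1 is 70.

70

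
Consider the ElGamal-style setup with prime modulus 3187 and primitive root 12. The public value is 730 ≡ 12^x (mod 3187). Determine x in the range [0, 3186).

1120

Baby-step giant-step with m = ceil(sqrt(3186)) = 57.
Baby table (12^j mod 3187 for j=0..56):
  0:1  1:12  2:144  3:1728  4:1614  5:246  6:2952  7:367
  8:1217  9:1856  10:3150  11:2743  12:1046  13:2991  14:835  15:459
  16:2321  17:2356  18:2776  19:1442  20:1369  21:493  22:2729  23:878
  24:975  25:2139  26:172  27:2064  28:2459  29:825  30:339  31:881
  32:1011  33:2571  34:2169  35:532  36:10  37:120  38:1440  39:1345
  40:205  41:2460  42:837  43:483  44:2609  45:2625  46:2817  47:1934
  48:899  49:1227  50:1976  51:1403  52:901  53:1251  54:2264  55:1672
  56:942
Giant step factor: 12^(-57) ≡ 1375 (mod 3187).
Scan 730·1375^i mod 3187 for i = 0, 1, …:
  i=0: 730   i=1: 3032   i=2: 404   i=3: 962
  i=4: 145   i=5: 1781   i=6: 1259   i=7: 584
  i=8: 3063   i=9: 1598     …   i=18: 2005
  i=19: 120
Match at i=19, j=37: x = 19·57 + 37 = 1120.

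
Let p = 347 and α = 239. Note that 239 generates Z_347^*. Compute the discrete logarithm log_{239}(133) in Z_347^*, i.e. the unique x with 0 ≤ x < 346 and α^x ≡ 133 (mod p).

112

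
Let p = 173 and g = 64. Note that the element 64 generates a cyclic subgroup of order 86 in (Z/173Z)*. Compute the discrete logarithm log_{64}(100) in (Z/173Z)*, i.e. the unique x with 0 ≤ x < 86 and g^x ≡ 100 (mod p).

42

Baby-step giant-step with m = ceil(sqrt(86)) = 10.
Baby table (64^j mod 173 for j=0..9):
  0:1  1:64  2:117  3:49  4:22  5:24  6:152  7:40
  8:138  9:9
Giant step factor: 64^(-10) ≡ 85 (mod 173).
Scan 100·85^i mod 173 for i = 0, 1, …:
  i=0: 100   i=1: 23   i=2: 52   i=3: 95
  i=4: 117
Match at i=4, j=2: x = 4·10 + 2 = 42.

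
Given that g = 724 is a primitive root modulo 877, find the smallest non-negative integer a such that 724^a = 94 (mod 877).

498

Baby-step giant-step with m = ceil(sqrt(876)) = 30.
Baby table (724^j mod 877 for j=0..29):
  0:1  1:724  2:607  3:91  4:109  5:863  6:388  7:272
  8:480  9:228  10:196  11:707  12:577  13:296  14:316  15:764
  16:626  17:692  18:241  19:838  20:705  21:6  22:836  23:134
  24:546  25:654  26:793  27:574  28:755  29:249
Giant step factor: 724^(-30) ≡ 284 (mod 877).
Scan 94·284^i mod 877 for i = 0, 1, …:
  i=0: 94   i=1: 386   i=2: 876   i=3: 593
  i=4: 28   i=5: 59   i=6: 93   i=7: 102
  i=8: 27   i=9: 652     …   i=15: 813
  i=16: 241
Match at i=16, j=18: a = 16·30 + 18 = 498.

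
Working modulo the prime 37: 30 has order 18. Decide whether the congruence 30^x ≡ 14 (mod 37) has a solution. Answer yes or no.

no

⟨30⟩ has order 18; its elements mod 37 are {1, 3, 4, 7, 9, 10, 11, 12, 16, 21, 25, 26, 27, 28, 30, 33, 34, 36}.
14 is not in this set.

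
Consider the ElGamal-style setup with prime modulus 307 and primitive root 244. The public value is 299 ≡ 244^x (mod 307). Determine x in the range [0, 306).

72

Baby-step giant-step with m = ceil(sqrt(306)) = 18.
Baby table (244^j mod 307 for j=0..17):
  0:1  1:244  2:285  3:158  4:177  5:208  6:97  7:29
  8:15  9:283  10:284  11:221  12:199  13:50  14:227  15:128
  16:225  17:254
Giant step factor: 244^(-18) ≡ 105 (mod 307).
Scan 299·105^i mod 307 for i = 0, 1, …:
  i=0: 299   i=1: 81   i=2: 216   i=3: 269
  i=4: 1
Match at i=4, j=0: x = 4·18 + 0 = 72.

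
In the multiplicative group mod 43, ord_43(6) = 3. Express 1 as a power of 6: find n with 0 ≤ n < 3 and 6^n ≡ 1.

0

Successive powers of 6 modulo 43:
  6^0=1
So 6^0 ≡ 1 (mod 43), giving n = 0.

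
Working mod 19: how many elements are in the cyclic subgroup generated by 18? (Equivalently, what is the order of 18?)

2

The order of 18 must divide p − 1 = 18 = 2 · 3^2.
Divisors: 1, 2, 3, 6, 9, 18.
Check each in increasing order: 18^1 ≡ 18;  18^2 ≡ 1.
Smallest exponent giving 1 is 2.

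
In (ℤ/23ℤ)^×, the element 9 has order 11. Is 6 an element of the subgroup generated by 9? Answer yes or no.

6 ∈ ⟨9⟩ iff 6^11 ≡ 1 (mod 23), since |⟨9⟩| = 11.
6^11 mod 23 = 1.
Since 1 = 1, 6 lies in the subgroup.

yes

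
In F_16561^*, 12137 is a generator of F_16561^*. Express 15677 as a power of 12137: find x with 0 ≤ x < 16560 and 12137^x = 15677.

9789

Baby-step giant-step with m = ceil(sqrt(16560)) = 129.
Baby table (12137^j mod 16561 for j=0..128):
  0:1  1:12137  2:13235  3:8056  4:16089  5:1442  6:13138  7:6598
  8:7491  9:14938  10:9239  11:15773  12:8302  13:4250  14:11296  15:7594
  16:6413  17:14442  18:930  19:9369  20:3727  21:6508  22:8187  23:16180
  24:12883  25:8570  26:11010  27:14222  28:13672  29:12405  30:3434  31:10982
  32:5606  33:7434  34:2130  35:89  36:3728  37:2084  38:4861  39:7675
  40:12411  41:10012  42:7587  43:4259  44:4602  45:10782  46:12673  47:10194
  48:13908  49:11684  50:13426  51:7683  52:10141  53:16526  54:5791  55:483
  56:16138  57:16520  58:15774  59:3878  60:924  61:2791  62:7122  63:7855
  64:11019  65:7528  66:299  67:2104  68:15747  69:7399  70:7921  71:572
  72:3305  73:2043  74:4074  75:11553  76:13335  77:12803  78:14709  79:12114
  80:15621  81:1749  82:12972  83:12298  84:13094  85:2522  86:4786  87:8255
  88:13446  89:2008  90:9865  91:12036  92:12912  93:12762  94:13922  95:15992
  96:16545  97:4540  98:3533  99:3592  100:7552  101:10050  102:5085  103:10359
  104:12632  105:9407  106:1225  107:12608  108:16217  109:14805  110:1435  111:10984
  112:13319  113:782  114:1681  115:15706  116:6612  117:11799  118:1496  119:6096
  120:9165  121:11929  122:6011  123:4302  124:13102  125:252  126:11300  127:6459
  128:9670
Giant step factor: 12137^(-129) ≡ 10446 (mod 16561).
Scan 15677·10446^i mod 16561 for i = 0, 1, …:
  i=0: 15677   i=1: 6774   i=2: 12612   i=3: 2197
  i=4: 12877   i=5: 4700   i=6: 9396   i=7: 10130
  i=8: 9751   i=9: 8796     …   i=74: 12650
  i=75: 1681
Match at i=75, j=114: x = 75·129 + 114 = 9789.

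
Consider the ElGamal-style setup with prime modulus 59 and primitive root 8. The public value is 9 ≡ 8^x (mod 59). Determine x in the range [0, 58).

Successive powers of 8 modulo 59:
  8^0=1  8^1=8  8^2=5  8^3=40  8^4=25  8^5=23
  8^6=7  8^7=56  8^8=35  8^9=44  8^10=57  8^11=43
  8^12=49  8^13=38  8^14=9
So 8^14 ≡ 9 (mod 59), giving x = 14.

14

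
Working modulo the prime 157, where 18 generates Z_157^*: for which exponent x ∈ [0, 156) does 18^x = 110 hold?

154

Baby-step giant-step with m = ceil(sqrt(156)) = 13.
Baby table (18^j mod 157 for j=0..12):
  0:1  1:18  2:10  3:23  4:100  5:73  6:58  7:102
  8:109  9:78  10:148  11:152  12:67
Giant step factor: 18^(-13) ≡ 135 (mod 157).
Scan 110·135^i mod 157 for i = 0, 1, …:
  i=0: 110   i=1: 92   i=2: 17   i=3: 97
  i=4: 64   i=5: 5   i=6: 47   i=7: 65
  i=8: 140   i=9: 60   i=10: 93   i=11: 152
Match at i=11, j=11: x = 11·13 + 11 = 154.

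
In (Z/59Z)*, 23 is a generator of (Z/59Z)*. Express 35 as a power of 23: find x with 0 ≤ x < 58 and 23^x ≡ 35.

48

Baby-step giant-step with m = ceil(sqrt(58)) = 8.
Baby table (23^j mod 59 for j=0..7):
  0:1  1:23  2:57  3:13  4:4  5:33  6:51  7:52
Giant step factor: 23^(-8) ≡ 48 (mod 59).
Scan 35·48^i mod 59 for i = 0, 1, …:
  i=0: 35   i=1: 28   i=2: 46   i=3: 25
  i=4: 20   i=5: 16   i=6: 1
Match at i=6, j=0: x = 6·8 + 0 = 48.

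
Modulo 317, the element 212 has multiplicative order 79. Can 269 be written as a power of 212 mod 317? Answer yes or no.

269 ∈ ⟨212⟩ iff 269^79 ≡ 1 (mod 317), since |⟨212⟩| = 79.
269^79 mod 317 = 114.
Since 114 ≠ 1, 269 does not lie in the subgroup.

no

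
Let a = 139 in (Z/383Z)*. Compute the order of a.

The order of 139 must divide p − 1 = 382 = 2 · 191.
Divisors: 1, 2, 191, 382.
Check each in increasing order: 139^1 ≡ 139;  139^2 ≡ 171;  139^191 ≡ 1.
Smallest exponent giving 1 is 191.

191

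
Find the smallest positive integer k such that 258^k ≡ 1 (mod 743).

371

The order of 258 must divide p − 1 = 742 = 2 · 7 · 53.
Divisors: 1, 2, 7, 14, 53, 106, 371, 742.
Check each in increasing order: 258^1 ≡ 258;  258^2 ≡ 437;  258^7 ≡ 295;  258^14 ≡ 94;  258^53 ≡ 592;  258^106 ≡ 511;  258^371 ≡ 1.
Smallest exponent giving 1 is 371.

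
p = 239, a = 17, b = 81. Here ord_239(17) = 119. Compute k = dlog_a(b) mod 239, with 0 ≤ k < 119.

Baby-step giant-step with m = ceil(sqrt(119)) = 11.
Baby table (17^j mod 239 for j=0..10):
  0:1  1:17  2:50  3:133  4:110  5:197  6:3  7:51
  8:150  9:160  10:91
Giant step factor: 17^(-11) ≡ 55 (mod 239).
Scan 81·55^i mod 239 for i = 0, 1, …:
  i=0: 81   i=1: 153   i=2: 50
Match at i=2, j=2: k = 2·11 + 2 = 24.

24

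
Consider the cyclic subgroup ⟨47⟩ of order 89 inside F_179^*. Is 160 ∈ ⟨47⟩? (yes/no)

160 ∈ ⟨47⟩ iff 160^89 ≡ 1 (mod 179), since |⟨47⟩| = 89.
160^89 mod 179 = 178.
Since 178 ≠ 1, 160 does not lie in the subgroup.

no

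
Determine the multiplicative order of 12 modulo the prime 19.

6

The order of 12 must divide p − 1 = 18 = 2 · 3^2.
Divisors: 1, 2, 3, 6, 9, 18.
Check each in increasing order: 12^1 ≡ 12;  12^2 ≡ 11;  12^3 ≡ 18;  12^6 ≡ 1.
Smallest exponent giving 1 is 6.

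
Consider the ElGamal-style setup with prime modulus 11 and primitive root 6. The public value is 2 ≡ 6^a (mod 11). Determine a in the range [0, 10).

9

Successive powers of 6 modulo 11:
  6^0=1  6^1=6  6^2=3  6^3=7  6^4=9  6^5=10
  6^6=5  6^7=8  6^8=4  6^9=2
So 6^9 ≡ 2 (mod 11), giving a = 9.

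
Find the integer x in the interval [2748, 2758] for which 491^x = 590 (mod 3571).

Compute 491^2748 mod 3571 = 3288, then multiply by 491 repeatedly:
  491^2748=3288  491^2749=316  491^2750=1603  491^2751=1453  491^2752=2794
  491^2753=590
Found 590 at exponent 2753.

2753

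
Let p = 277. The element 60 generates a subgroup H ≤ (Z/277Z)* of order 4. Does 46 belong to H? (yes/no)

⟨60⟩ has order 4; its elements mod 277 are {1, 60, 217, 276}.
46 is not in this set.

no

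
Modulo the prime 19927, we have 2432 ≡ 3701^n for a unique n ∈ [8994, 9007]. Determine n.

9006

Compute 3701^8994 mod 19927 = 2133, then multiply by 3701 repeatedly:
  3701^8994=2133  3701^8995=3141  3701^8996=7400  3701^8997=7702  3701^8998=9492
  3701^8999=18518  3701^9000=6165  3701^9001=250  3701^9002=8608  3701^9003=14862
  3701^9004=5742  3701^9005=8960  3701^9006=2432
Found 2432 at exponent 9006.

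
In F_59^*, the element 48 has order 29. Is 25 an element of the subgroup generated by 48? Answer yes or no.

25 ∈ ⟨48⟩ iff 25^29 ≡ 1 (mod 59), since |⟨48⟩| = 29.
25^29 mod 59 = 1.
Since 1 = 1, 25 lies in the subgroup.

yes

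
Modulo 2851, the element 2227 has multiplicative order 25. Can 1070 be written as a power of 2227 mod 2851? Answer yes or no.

no

⟨2227⟩ has order 25; its elements mod 2851 are {1, 45, 149, 430, 670, 789, 887, 1003, 1017, 1107, 1163, 1165, 1195, 1282, 1293, 1348, 1640, 2025, 2227, 2244, 2370, 2436, 2457, 2525, 2744}.
1070 is not in this set.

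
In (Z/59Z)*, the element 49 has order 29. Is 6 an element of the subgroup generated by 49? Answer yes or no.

no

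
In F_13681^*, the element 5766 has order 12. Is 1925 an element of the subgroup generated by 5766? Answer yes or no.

yes

⟨5766⟩ has order 12; its elements mod 13681 are {1, 1925, 1926, 3656, 4259, 5766, 7915, 9422, 10025, 11755, 11756, 13680}.
1925 is in this set.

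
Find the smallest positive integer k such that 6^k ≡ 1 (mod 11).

The order of 6 must divide p − 1 = 10 = 2 · 5.
Divisors: 1, 2, 5, 10.
Check each in increasing order: 6^1 ≡ 6;  6^2 ≡ 3;  6^5 ≡ 10;  6^10 ≡ 1.
Smallest exponent giving 1 is 10.

10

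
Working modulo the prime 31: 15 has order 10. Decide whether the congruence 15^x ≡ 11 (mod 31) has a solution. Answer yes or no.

no

11 ∈ ⟨15⟩ iff 11^10 ≡ 1 (mod 31), since |⟨15⟩| = 10.
11^10 mod 31 = 5.
Since 5 ≠ 1, 11 does not lie in the subgroup.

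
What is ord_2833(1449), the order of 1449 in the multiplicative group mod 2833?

944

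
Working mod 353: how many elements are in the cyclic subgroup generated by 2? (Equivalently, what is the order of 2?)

88

The order of 2 must divide p − 1 = 352 = 2^5 · 11.
Divisors: 1, 2, 4, 8, 11, 16, 22, 32, 44, 88, 176, 352.
Check each in increasing order: 2^1 ≡ 2;  2^2 ≡ 4;  2^4 ≡ 16;  2^8 ≡ 256;  2^11 ≡ 283;  2^16 ≡ 231;  2^22 ≡ 311;  2^32 ≡ 58;  2^44 ≡ 352;  2^88 ≡ 1.
Smallest exponent giving 1 is 88.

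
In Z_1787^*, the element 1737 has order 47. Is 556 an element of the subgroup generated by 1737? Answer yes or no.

no

556 ∈ ⟨1737⟩ iff 556^47 ≡ 1 (mod 1787), since |⟨1737⟩| = 47.
556^47 mod 1787 = 1159.
Since 1159 ≠ 1, 556 does not lie in the subgroup.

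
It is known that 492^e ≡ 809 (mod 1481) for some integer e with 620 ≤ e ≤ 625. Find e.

625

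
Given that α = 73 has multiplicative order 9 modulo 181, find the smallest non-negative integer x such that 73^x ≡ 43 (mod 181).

7

Successive powers of 73 modulo 181:
  73^0=1  73^1=73  73^2=80  73^3=48  73^4=65  73^5=39
  73^6=132  73^7=43
So 73^7 ≡ 43 (mod 181), giving x = 7.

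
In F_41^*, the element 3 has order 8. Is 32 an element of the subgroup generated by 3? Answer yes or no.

yes

⟨3⟩ has order 8; its elements mod 41 are {1, 3, 9, 14, 27, 32, 38, 40}.
32 is in this set.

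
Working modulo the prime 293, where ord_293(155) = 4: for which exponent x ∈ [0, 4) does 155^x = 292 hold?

Successive powers of 155 modulo 293:
  155^0=1  155^1=155  155^2=292
So 155^2 ≡ 292 (mod 293), giving x = 2.

2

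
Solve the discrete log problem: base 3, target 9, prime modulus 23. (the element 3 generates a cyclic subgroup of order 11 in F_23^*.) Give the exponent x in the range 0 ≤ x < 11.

Successive powers of 3 modulo 23:
  3^0=1  3^1=3  3^2=9
So 3^2 ≡ 9 (mod 23), giving x = 2.

2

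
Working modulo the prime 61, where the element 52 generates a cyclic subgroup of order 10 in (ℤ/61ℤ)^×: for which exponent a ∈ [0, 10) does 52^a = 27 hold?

9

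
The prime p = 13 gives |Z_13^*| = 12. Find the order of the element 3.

3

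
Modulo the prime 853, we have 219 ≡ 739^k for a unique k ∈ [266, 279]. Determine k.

Compute 739^266 mod 853 = 574, then multiply by 739 repeatedly:
  739^266=574  739^267=245  739^268=219
Found 219 at exponent 268.

268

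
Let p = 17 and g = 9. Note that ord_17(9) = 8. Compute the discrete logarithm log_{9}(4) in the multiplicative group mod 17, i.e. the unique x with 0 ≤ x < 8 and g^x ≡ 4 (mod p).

6

Successive powers of 9 modulo 17:
  9^0=1  9^1=9  9^2=13  9^3=15  9^4=16  9^5=8
  9^6=4
So 9^6 ≡ 4 (mod 17), giving x = 6.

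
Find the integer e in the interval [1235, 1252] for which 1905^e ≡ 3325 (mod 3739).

Compute 1905^1235 mod 3739 = 2946, then multiply by 1905 repeatedly:
  1905^1235=2946  1905^1236=3630  1905^1237=1739  1905^1238=41  1905^1239=3325
Found 3325 at exponent 1239.

1239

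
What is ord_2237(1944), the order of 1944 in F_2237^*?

The order of 1944 must divide p − 1 = 2236 = 2^2 · 13 · 43.
Divisors: 1, 2, 4, 13, 26, 43, 52, 86, 172, 559, 1118, 2236.
Check each in increasing order: 1944^1 ≡ 1944;  1944^2 ≡ 843;  1944^4 ≡ 1520;  1944^13 ≡ 168;  1944^26 ≡ 1380;  1944^43 ≡ 2190;  1944^52 ≡ 713;  1944^86 ≡ 2209;  1944^172 ≡ 784;  1944^559 ≡ 2236;  1944^1118 ≡ 1.
Smallest exponent giving 1 is 1118.

1118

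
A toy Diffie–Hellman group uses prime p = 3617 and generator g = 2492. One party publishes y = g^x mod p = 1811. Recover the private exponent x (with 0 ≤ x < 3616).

2963

Baby-step giant-step with m = ceil(sqrt(3616)) = 61.
Baby table (2492^j mod 3617 for j=0..60):
  0:1  1:2492  2:3292  3:308  4:732  5:1176  6:822  7:1202
  8:508  9:3603  10:1282  11:933  12:2922  13:603  14:1621  15:2960
  16:1257  17:122  18:196  19:137  20:1406  21:2496  22:2409  23:2625
  24:1964  25:487  26:1909  27:873  28:1699  29:2018  30:1226  31:2444
  32:3037  33:1440  34:416  35:2210  36:2246  37:1533  38:684  39:921
  40:1954  41:886  42:1542  43:1410  44:1613  45:1109  46:240  47:1275
  48:1574  49:1580  50:2064  51:114  52:1962  53:2737  54:2559  55:257
  56:235  57:3283  58:3199  59:40  60:2021
Giant step factor: 2492^(-61) ≡ 2491 (mod 3617).
Scan 1811·2491^i mod 3617 for i = 0, 1, …:
  i=0: 1811   i=1: 802   i=2: 1198   i=3: 193
  i=4: 3319   i=5: 2784   i=6: 1155   i=7: 1590
  i=8: 75   i=9: 2358     …   i=47: 3448
  i=48: 2210
Match at i=48, j=35: x = 48·61 + 35 = 2963.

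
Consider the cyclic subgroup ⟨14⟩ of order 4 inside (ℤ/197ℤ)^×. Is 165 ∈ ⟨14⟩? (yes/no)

no

165 ∈ ⟨14⟩ iff 165^4 ≡ 1 (mod 197), since |⟨14⟩| = 4.
165^4 mod 197 = 142.
Since 142 ≠ 1, 165 does not lie in the subgroup.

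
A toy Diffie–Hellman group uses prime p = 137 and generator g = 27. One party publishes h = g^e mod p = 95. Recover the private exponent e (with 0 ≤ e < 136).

Baby-step giant-step with m = ceil(sqrt(136)) = 12.
Baby table (27^j mod 137 for j=0..11):
  0:1  1:27  2:44  3:92  4:18  5:75  6:107  7:12
  8:50  9:117  10:8  11:79
Giant step factor: 27^(-12) ≡ 65 (mod 137).
Scan 95·65^i mod 137 for i = 0, 1, …:
  i=0: 95   i=1: 10   i=2: 102   i=3: 54
  i=4: 85   i=5: 45   i=6: 48   i=7: 106
  i=8: 40   i=9: 134   i=10: 79
Match at i=10, j=11: e = 10·12 + 11 = 131.

131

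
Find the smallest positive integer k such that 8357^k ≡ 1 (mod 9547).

1591

The order of 8357 must divide p − 1 = 9546 = 2 · 3 · 37 · 43.
Divisors: 1, 2, 3, 6, 37, 43, 74, 86, 111, 129, 222, 258, 1591, 3182, 4773, 9546.
Check each in increasing order: 8357^1 ≡ 8357;  8357^2 ≡ 3144;  8357^3 ≡ 1064;  8357^6 ≡ 5550;  8357^37 ≡ 7344;  8357^43 ≡ 3057;  8357^74 ≡ 3333;  8357^86 ≡ 8283;  8357^111 ≡ 8591;  8357^129 ≡ 2487;  8357^222 ≡ 6971;  8357^258 ≡ 8260;  8357^1591 ≡ 1.
Smallest exponent giving 1 is 1591.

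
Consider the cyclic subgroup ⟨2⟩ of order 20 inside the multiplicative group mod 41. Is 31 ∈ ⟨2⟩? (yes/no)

yes

⟨2⟩ has order 20; its elements mod 41 are {1, 2, 4, 5, 8, 9, 10, 16, 18, 20, 21, 23, 25, 31, 32, 33, 36, 37, 39, 40}.
31 is in this set.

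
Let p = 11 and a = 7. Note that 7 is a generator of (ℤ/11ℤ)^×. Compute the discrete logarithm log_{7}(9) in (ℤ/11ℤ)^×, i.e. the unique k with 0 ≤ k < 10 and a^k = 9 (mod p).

Successive powers of 7 modulo 11:
  7^0=1  7^1=7  7^2=5  7^3=2  7^4=3  7^5=10
  7^6=4  7^7=6  7^8=9
So 7^8 ≡ 9 (mod 11), giving k = 8.

8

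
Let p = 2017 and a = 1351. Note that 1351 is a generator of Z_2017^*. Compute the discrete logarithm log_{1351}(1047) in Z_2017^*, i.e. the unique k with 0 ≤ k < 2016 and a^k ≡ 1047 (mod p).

Baby-step giant-step with m = ceil(sqrt(2016)) = 45.
Baby table (1351^j mod 2017 for j=0..44):
  0:1  1:1351  2:1833  3:1524  4:1584  5:1964  6:1009  7:1684
  8:1925  9:762  10:792  11:982  12:1513  13:842  14:1971  15:381
  16:396  17:491  18:1765  19:421  20:1994  21:1199  22:198  23:1254
  24:1891  25:1219  26:997  27:1608  28:99  29:627  30:1954  31:1618
  32:1507  33:804  34:1058  35:1322  36:977  37:809  38:1762  39:402
  40:529  41:661  42:1497  43:1413  44:881
Giant step factor: 1351^(-45) ≡ 863 (mod 2017).
Scan 1047·863^i mod 2017 for i = 0, 1, …:
  i=0: 1047   i=1: 1962   i=2: 943   i=3: 958
  i=4: 1801   i=5: 1173   i=6: 1782   i=7: 912
  i=8: 426   i=9: 544   i=10: 1528   i=11: 1563
  i=12: 1513
Match at i=12, j=12: k = 12·45 + 12 = 552.

552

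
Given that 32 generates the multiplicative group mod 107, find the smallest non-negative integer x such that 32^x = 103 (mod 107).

11

Successive powers of 32 modulo 107:
  32^0=1  32^1=32  32^2=61  32^3=26  32^4=83  32^5=88
  32^6=34  32^7=18  32^8=41  32^9=28  32^10=40  32^11=103
So 32^11 ≡ 103 (mod 107), giving x = 11.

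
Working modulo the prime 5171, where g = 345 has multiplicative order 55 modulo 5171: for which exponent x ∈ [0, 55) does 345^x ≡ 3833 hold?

Baby-step giant-step with m = ceil(sqrt(55)) = 8.
Baby table (345^j mod 5171 for j=0..7):
  0:1  1:345  2:92  3:714  4:3293  5:3636  6:3038  7:3568
Giant step factor: 345^(-8) ≡ 375 (mod 5171).
Scan 3833·375^i mod 5171 for i = 0, 1, …:
  i=0: 3833   i=1: 5008   i=2: 927   i=3: 1168
  i=4: 3636
Match at i=4, j=5: x = 4·8 + 5 = 37.

37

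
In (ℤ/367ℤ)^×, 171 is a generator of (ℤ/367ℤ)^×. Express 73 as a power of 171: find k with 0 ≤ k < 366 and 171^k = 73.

Baby-step giant-step with m = ceil(sqrt(366)) = 20.
Baby table (171^j mod 367 for j=0..19):
  0:1  1:171  2:248  3:203  4:215  5:65  6:105  7:339
  8:350  9:29  10:188  11:219  12:15  13:363  14:50  15:109
  16:289  17:241  18:107  19:314
Giant step factor: 171^(-20) ≡ 213 (mod 367).
Scan 73·213^i mod 367 for i = 0, 1, …:
  i=0: 73   i=1: 135   i=2: 129   i=3: 319
  i=4: 52   i=5: 66   i=6: 112   i=7: 1
Match at i=7, j=0: k = 7·20 + 0 = 140.

140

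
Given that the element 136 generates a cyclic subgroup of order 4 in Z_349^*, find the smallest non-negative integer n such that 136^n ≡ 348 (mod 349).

2

Successive powers of 136 modulo 349:
  136^0=1  136^1=136  136^2=348
So 136^2 ≡ 348 (mod 349), giving n = 2.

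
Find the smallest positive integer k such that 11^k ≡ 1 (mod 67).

The order of 11 must divide p − 1 = 66 = 2 · 3 · 11.
Divisors: 1, 2, 3, 6, 11, 22, 33, 66.
Check each in increasing order: 11^1 ≡ 11;  11^2 ≡ 54;  11^3 ≡ 58;  11^6 ≡ 14;  11^11 ≡ 30;  11^22 ≡ 29;  11^33 ≡ 66;  11^66 ≡ 1.
Smallest exponent giving 1 is 66.

66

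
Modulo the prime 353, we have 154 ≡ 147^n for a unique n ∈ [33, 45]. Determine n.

Compute 147^33 mod 353 = 106, then multiply by 147 repeatedly:
  147^33=106  147^34=50  147^35=290  147^36=270  147^37=154
Found 154 at exponent 37.

37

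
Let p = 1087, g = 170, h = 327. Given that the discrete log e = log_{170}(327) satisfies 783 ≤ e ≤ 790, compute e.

783

Compute 170^783 mod 1087 = 327, then multiply by 170 repeatedly:
  170^783=327
Found 327 at exponent 783.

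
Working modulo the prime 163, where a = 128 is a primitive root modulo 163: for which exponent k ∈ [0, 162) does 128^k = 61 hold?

Baby-step giant-step with m = ceil(sqrt(162)) = 13.
Baby table (128^j mod 163 for j=0..12):
  0:1  1:128  2:84  3:157  4:47  5:148  6:36  7:44
  8:90  9:110  10:62  11:112  12:155
Giant step factor: 128^(-13) ≡ 124 (mod 163).
Scan 61·124^i mod 163 for i = 0, 1, …:
  i=0: 61   i=1: 66   i=2: 34   i=3: 141
  i=4: 43   i=5: 116   i=6: 40   i=7: 70
  i=8: 41   i=9: 31   i=10: 95   i=11: 44
Match at i=11, j=7: k = 11·13 + 7 = 150.

150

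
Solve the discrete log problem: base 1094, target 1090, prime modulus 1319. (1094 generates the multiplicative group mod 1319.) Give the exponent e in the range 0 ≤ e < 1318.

Baby-step giant-step with m = ceil(sqrt(1318)) = 37.
Baby table (1094^j mod 1319 for j=0..36):
  0:1  1:1094  2:503  3:259  4:1080  5:1015  6:1131  7:92
  8:404  9:111  10:86  11:435  12:1050  13:1170  14:550  15:236
  16:979  17:1317  18:450  19:313  20:801  21:478  22:608  23:376
  24:1135  25:511  26:1097  27:1147  28:449  29:538  30:298  31:219
  32:847  33:680  34:4  35:419  36:693
Giant step factor: 1094^(-37) ≡ 261 (mod 1319).
Scan 1090·261^i mod 1319 for i = 0, 1, …:
  i=0: 1090   i=1: 905   i=2: 104   i=3: 764
  i=4: 235   i=5: 661   i=6: 1051   i=7: 1278
  i=8: 1170
Match at i=8, j=13: e = 8·37 + 13 = 309.

309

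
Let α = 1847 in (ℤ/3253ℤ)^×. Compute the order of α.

3252

The order of 1847 must divide p − 1 = 3252 = 2^2 · 3 · 271.
Divisors: 1, 2, 3, 4, 6, 12, 271, 542, 813, 1084, 1626, 3252.
Check each in increasing order: 1847^1 ≡ 1847;  1847^2 ≡ 2265;  1847^3 ≡ 97;  1847^4 ≡ 244;  1847^6 ≡ 2903;  1847^12 ≡ 2139;  1847^271 ≡ 1249;  1847^542 ≡ 1814;  1847^813 ≡ 1598;  1847^1084 ≡ 1813;  1847^1626 ≡ 3252;  1847^3252 ≡ 1.
Smallest exponent giving 1 is 3252.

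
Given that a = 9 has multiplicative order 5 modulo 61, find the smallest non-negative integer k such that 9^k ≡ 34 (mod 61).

4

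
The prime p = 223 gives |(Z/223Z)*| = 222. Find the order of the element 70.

222

The order of 70 must divide p − 1 = 222 = 2 · 3 · 37.
Divisors: 1, 2, 3, 6, 37, 74, 111, 222.
Check each in increasing order: 70^1 ≡ 70;  70^2 ≡ 217;  70^3 ≡ 26;  70^6 ≡ 7;  70^37 ≡ 40;  70^74 ≡ 39;  70^111 ≡ 222;  70^222 ≡ 1.
Smallest exponent giving 1 is 222.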